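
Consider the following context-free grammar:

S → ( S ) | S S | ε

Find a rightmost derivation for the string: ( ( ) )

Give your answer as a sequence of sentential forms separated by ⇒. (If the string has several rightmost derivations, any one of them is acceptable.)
Start with S.
Step 1: the rightmost non-terminal is S; apply S → ( S ):  ( S )
Step 2: the rightmost non-terminal is S; apply S → ( S ):  ( ( S ) )
Step 3: the rightmost non-terminal is S; apply S → ε:  ( ( ) )

Final answer: S ⇒ ( S ) ⇒ ( ( S ) ) ⇒ ( ( ) )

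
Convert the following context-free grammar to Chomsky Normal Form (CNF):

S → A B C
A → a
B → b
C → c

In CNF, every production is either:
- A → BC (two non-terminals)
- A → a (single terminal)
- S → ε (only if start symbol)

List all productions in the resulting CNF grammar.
The grammar has no ε-productions or unit productions to eliminate.
A → a is already in CNF (single terminal) – keep it.
B → b is already in CNF (single terminal) – keep it.
C → c is already in CNF (single terminal) – keep it.
S → A B C has 3 symbols on the right: break it into binary productions S → A X0, X0 → B C.
Resulting CNF grammar (5 productions): A → a; B → b; C → c; S → A X0; X0 → B C

Final answer: A → a; B → b; C → c; S → A X0; X0 → B C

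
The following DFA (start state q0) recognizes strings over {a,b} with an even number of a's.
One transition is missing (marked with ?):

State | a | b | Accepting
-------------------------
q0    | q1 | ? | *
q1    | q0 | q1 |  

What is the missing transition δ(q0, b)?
q0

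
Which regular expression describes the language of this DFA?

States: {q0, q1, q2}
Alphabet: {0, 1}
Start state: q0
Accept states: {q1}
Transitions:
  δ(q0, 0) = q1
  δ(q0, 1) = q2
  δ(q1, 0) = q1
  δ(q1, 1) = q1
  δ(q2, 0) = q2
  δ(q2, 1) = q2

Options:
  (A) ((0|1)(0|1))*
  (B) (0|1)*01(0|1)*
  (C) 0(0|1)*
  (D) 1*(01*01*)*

Testing sample strings against the DFA:
  '010' -> accepted
  '10111' -> rejected
  '111' -> rejected
  '01010' -> accepted
Checking each option for a counterexample:
  (A) ((0|1)(0|1))*: ε is rejected by the DFA but matches the regex → eliminated
  (B) (0|1)*01(0|1)*: '0' is accepted by the DFA but does not match the regex → eliminated
  (C) 0(0|1)*: agrees with the DFA on all strings of length ≤ 4
  (D) 1*(01*01*)*: ε is rejected by the DFA but matches the regex → eliminated
Only (C) 0(0|1)* is consistent with the DFA.

Final answer: (C) 0(0|1)*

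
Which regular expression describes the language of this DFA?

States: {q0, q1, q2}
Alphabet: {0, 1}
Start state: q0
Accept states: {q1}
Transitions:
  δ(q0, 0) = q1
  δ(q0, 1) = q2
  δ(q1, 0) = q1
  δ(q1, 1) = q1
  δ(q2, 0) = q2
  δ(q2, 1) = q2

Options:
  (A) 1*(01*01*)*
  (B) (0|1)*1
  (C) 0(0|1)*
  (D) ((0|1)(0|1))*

Testing sample strings against the DFA:
  '1010' -> rejected
  '110' -> rejected
  '0000' -> accepted
  '0100' -> accepted
Checking each option for a counterexample:
  (A) 1*(01*01*)*: ε is rejected by the DFA but matches the regex → eliminated
  (B) (0|1)*1: '0' is accepted by the DFA but does not match the regex → eliminated
  (C) 0(0|1)*: agrees with the DFA on all strings of length ≤ 4
  (D) ((0|1)(0|1))*: ε is rejected by the DFA but matches the regex → eliminated
Only (C) 0(0|1)* is consistent with the DFA.

Final answer: (C) 0(0|1)*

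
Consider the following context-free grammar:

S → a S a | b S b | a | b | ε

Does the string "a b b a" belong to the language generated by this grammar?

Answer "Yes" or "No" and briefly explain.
A derivation exists: S ⇒ a S a ⇒ a b S b a ⇒ a b b a (using S → a S a, S → b S b, then S → ε).

Final answer: Yes - a valid derivation exists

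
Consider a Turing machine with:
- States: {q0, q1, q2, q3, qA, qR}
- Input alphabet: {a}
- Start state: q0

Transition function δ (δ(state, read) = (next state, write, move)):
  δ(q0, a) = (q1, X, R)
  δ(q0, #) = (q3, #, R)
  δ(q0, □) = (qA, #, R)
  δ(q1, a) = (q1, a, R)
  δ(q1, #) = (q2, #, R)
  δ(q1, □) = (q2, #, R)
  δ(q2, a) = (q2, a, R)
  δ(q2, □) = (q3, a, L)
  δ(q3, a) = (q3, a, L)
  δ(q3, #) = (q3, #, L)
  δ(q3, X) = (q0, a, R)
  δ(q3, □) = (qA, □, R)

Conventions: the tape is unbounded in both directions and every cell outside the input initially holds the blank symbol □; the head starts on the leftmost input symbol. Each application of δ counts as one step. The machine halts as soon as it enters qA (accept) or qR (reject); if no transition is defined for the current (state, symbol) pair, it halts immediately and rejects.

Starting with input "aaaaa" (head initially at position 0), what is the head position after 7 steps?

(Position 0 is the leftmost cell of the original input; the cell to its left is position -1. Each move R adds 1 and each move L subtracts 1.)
Step 0: [q0]aaaaa (head at position 0)
Step 1: δ(q0, a) = (q1, X, R)  ⊢  X[q1]aaaa (head at position 1)
Step 2: δ(q1, a) = (q1, a, R)  ⊢  Xa[q1]aaa (head at position 2)
Step 3: δ(q1, a) = (q1, a, R)  ⊢  Xaa[q1]aa (head at position 3)
Step 4: δ(q1, a) = (q1, a, R)  ⊢  Xaaa[q1]a (head at position 4)
Step 5: δ(q1, a) = (q1, a, R)  ⊢  Xaaaa[q1]□ (head at position 5)
Step 6: δ(q1, □) = (q2, #, R)  ⊢  Xaaaa#[q2]□ (head at position 6)
Step 7: δ(q2, □) = (q3, a, L)  ⊢  Xaaaa[q3]#a (head at position 5)
Head position after 7 steps: 5

Final answer: Position 5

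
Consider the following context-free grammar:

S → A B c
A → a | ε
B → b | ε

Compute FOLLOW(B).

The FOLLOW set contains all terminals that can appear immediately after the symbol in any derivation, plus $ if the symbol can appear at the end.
B occurs in S → A B c, immediately followed by the terminal c. So FOLLOW(B) = {c}.

Final answer: {c}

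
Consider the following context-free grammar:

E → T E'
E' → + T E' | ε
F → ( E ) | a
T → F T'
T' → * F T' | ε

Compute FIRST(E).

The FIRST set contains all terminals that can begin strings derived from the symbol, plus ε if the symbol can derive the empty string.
FIRST(F): F → ( E ) contributes '(' and F → a contributes 'a', so FIRST(F) = {(, a}. F is not nullable.
FIRST(T): T → F T' begins with F, and F is not nullable, so FIRST(T) = FIRST(F) = {(, a}.
FIRST(E): E → T E' begins with T, and T is not nullable, so FIRST(E) = FIRST(T) = {(, a}.

Final answer: {(, a}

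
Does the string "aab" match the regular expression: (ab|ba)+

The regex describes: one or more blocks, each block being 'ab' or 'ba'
No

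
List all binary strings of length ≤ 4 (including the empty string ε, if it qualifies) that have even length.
Checking every binary string of length 0 to 4:
  Length 0: accepted: ε | rejected: (none)
  Length 1: accepted: (none) | rejected: 0, 1
  Length 2: accepted: 00, 01, 10, 11 | rejected: (none)
  Length 3: accepted: (none) | rejected: 000, 001, 010, 011, 100, 101, 110, 111
  Length 4: accepted: 0000, 0001, 0010, 0011, 0100, 0101, 0110, 0111, 1000, 1001, 1010, 1011, 1100, 1101, 1110, 1111 | rejected: (none)
Total: 21 string(s).

Final answer: ε, 00, 01, 10, 11, 0000, 0001, 0010, 0011, 0100, 0101, 0110, 0111, 1000, 1001, 1010, 1011, 1100, 1101, 1110, 1111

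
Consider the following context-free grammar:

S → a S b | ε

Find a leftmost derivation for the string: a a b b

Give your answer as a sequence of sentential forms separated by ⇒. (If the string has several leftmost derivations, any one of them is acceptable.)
Start with S.
Step 1: the leftmost non-terminal is S; apply S → a S b:  a S b
Step 2: the leftmost non-terminal is S; apply S → a S b:  a a S b b
Step 3: the leftmost non-terminal is S; apply S → ε:  a a b b

Final answer: S ⇒ a S b ⇒ a a S b b ⇒ a a b b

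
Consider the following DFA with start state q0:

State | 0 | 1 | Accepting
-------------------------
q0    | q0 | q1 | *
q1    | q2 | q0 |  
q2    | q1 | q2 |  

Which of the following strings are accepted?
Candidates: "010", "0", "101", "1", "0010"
"010": q0 → q0 → q1 → q2; q2 is not accepting → rejected
"0": q0 → q0; q0 is accepting → accepted
"101": q0 → q1 → q2 → q2; q2 is not accepting → rejected
"1": q0 → q1; q1 is not accepting → rejected
"0010": q0 → q0 → q0 → q1 → q2; q2 is not accepting → rejected

Final answer: "0"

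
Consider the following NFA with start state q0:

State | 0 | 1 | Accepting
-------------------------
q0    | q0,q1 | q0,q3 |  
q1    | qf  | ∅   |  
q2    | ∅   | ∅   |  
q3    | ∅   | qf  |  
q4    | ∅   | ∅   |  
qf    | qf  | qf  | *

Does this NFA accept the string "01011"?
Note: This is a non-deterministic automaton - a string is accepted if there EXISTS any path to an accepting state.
Track the set of states the NFA could be in: start {q0}
Read '0': {q0} → {q0, q1}
Read '1': {q0, q1} → {q0, q3}
Read '0': {q0, q3} → {q0, q1}
Read '1': {q0, q1} → {q0, q3}
Read '1': {q0, q3} → {q0, q3, qf}
Final set {q0, q3, qf} contains accepting state(s) {qf} → accepted.

Final answer: Yes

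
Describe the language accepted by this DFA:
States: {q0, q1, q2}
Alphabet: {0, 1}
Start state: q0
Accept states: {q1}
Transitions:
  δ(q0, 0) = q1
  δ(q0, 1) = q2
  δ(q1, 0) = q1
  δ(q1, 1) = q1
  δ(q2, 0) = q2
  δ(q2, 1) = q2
Analyzing the DFA structure:
Start state: q0
Accept states: {q1}
Interpreting what each state remembers (checking against the transitions):
  q0: nothing has been read yet
  q1: the first symbol was 0
  q2: the first symbol was 1 (trap state)
  δ(q0, 0): in q0 (nothing has been read yet), after reading 0 we have: the first symbol was 0 → q1
  δ(q0, 1): in q0 (nothing has been read yet), after reading 1 we have: the first symbol was 1 (trap state) → q2
  δ(q1, 0): in q1 (the first symbol was 0), after reading 0 we have: the first symbol was 0 → q1
  δ(q1, 1): in q1 (the first symbol was 0), after reading 1 we have: the first symbol was 0 → q1
  δ(q2, 0): in q2 (the first symbol was 1 (trap state)), after reading 0 we have: the first symbol was 1 (trap state) → q2
  δ(q2, 1): in q2 (the first symbol was 1 (trap state)), after reading 1 we have: the first symbol was 1 (trap state) → q2
A string is accepted iff it ends in {q1}, i.e. the first symbol was 0.
Language: All binary strings starting with 0

Final answer: All binary strings starting with 0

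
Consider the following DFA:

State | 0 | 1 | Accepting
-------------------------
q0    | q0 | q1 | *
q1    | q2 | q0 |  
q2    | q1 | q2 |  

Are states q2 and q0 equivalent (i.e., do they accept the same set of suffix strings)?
Try the suffix ε (the empty string).
From q2: q2 — not accepting.
From q0: q0 — accepting.
The two states disagree on this suffix, so they are not equivalent.

Final answer: No. Distinguishing string: ε (the empty string) - accepted from q0 but not from q2.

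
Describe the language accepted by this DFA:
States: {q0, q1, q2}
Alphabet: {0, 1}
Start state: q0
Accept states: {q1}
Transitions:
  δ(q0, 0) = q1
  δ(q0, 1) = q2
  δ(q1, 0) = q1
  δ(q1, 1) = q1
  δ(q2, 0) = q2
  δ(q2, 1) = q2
Analyzing the DFA structure:
Start state: q0
Accept states: {q1}
Interpreting what each state remembers (checking against the transitions):
  q0: nothing has been read yet
  q1: the first symbol was 0
  q2: the first symbol was 1 (trap state)
  δ(q0, 0): in q0 (nothing has been read yet), after reading 0 we have: the first symbol was 0 → q1
  δ(q0, 1): in q0 (nothing has been read yet), after reading 1 we have: the first symbol was 1 (trap state) → q2
  δ(q1, 0): in q1 (the first symbol was 0), after reading 0 we have: the first symbol was 0 → q1
  δ(q1, 1): in q1 (the first symbol was 0), after reading 1 we have: the first symbol was 0 → q1
  δ(q2, 0): in q2 (the first symbol was 1 (trap state)), after reading 0 we have: the first symbol was 1 (trap state) → q2
  δ(q2, 1): in q2 (the first symbol was 1 (trap state)), after reading 1 we have: the first symbol was 1 (trap state) → q2
A string is accepted iff it ends in {q1}, i.e. the first symbol was 0.
Language: All binary strings starting with 0

Final answer: All binary strings starting with 0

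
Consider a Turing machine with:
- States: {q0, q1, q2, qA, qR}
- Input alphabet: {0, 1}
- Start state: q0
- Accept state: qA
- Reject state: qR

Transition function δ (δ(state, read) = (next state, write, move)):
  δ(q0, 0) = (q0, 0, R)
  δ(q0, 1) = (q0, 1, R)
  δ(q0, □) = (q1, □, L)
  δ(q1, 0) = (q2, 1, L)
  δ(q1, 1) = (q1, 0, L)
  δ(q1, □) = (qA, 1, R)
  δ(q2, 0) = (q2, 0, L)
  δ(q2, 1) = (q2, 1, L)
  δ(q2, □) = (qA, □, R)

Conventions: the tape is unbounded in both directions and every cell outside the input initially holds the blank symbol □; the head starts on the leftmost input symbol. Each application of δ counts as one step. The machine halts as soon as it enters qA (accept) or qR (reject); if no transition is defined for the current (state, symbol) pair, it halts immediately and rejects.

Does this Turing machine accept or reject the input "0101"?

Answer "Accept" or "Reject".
Step 0: [q0]0101 (head at position 0)
Step 1: δ(q0, 0) = (q0, 0, R)  ⊢  0[q0]101 (head at position 1)
Step 2: δ(q0, 1) = (q0, 1, R)  ⊢  01[q0]01 (head at position 2)
Step 3: δ(q0, 0) = (q0, 0, R)  ⊢  010[q0]1 (head at position 3)
Step 4: δ(q0, 1) = (q0, 1, R)  ⊢  0101[q0]□ (head at position 4)
Step 5: δ(q0, □) = (q1, □, L)  ⊢  010[q1]1□ (head at position 3)
Step 6: δ(q1, 1) = (q1, 0, L)  ⊢  01[q1]00□ (head at position 2)
Step 7: δ(q1, 0) = (q2, 1, L)  ⊢  0[q2]110□ (head at position 1)
Step 8: δ(q2, 1) = (q2, 1, L)  ⊢  [q2]0110□ (head at position 0)
Step 9: δ(q2, 0) = (q2, 0, L)  ⊢  [q2]□0110□ (head at position -1)
Step 10: δ(q2, □) = (qA, □, R)  ⊢  □[qA]0110□ (head at position 0)
The machine is in qA, so it halts and accepts.

Final answer: Accept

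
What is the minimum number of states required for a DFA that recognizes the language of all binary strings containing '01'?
Language: binary strings containing '01'
Lower bound (Myhill–Nerode): the prefixes ε, 0, 01 are pairwise distinguishable:
  ε vs 01: suffix ε distinguishes them (ε is rejected, 01 is accepted)
  0 vs 01: suffix ε distinguishes them (0 is rejected, 01 is accepted)
  ε vs 0: suffix 1 distinguishes them (ε·1 = 1 is rejected, 0·1 = 01 is accepted)
So any DFA needs at least 3 states.
Upper bound: a DFA with 3 states exists (one state per class above: 'no progress', 'last symbol 0', and 'seen 01' (accepting sink)).
Minimum states: 3

Final answer: 3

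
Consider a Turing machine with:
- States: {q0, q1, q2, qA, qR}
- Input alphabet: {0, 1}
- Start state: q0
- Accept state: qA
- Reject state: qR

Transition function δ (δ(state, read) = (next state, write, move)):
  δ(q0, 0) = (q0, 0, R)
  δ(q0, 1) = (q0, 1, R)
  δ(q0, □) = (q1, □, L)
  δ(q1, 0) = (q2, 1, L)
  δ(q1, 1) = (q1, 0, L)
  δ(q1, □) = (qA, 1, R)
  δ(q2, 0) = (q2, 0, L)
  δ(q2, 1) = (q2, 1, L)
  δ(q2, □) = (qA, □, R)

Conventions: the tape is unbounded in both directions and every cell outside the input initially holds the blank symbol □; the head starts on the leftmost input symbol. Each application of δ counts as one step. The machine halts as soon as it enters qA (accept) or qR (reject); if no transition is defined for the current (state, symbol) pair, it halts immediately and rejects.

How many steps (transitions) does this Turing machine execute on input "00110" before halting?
Step 0: [q0]00110 (head at position 0)
Step 1: δ(q0, 0) = (q0, 0, R)  ⊢  0[q0]0110 (head at position 1)
Step 2: δ(q0, 0) = (q0, 0, R)  ⊢  00[q0]110 (head at position 2)
Step 3: δ(q0, 1) = (q0, 1, R)  ⊢  001[q0]10 (head at position 3)
Step 4: δ(q0, 1) = (q0, 1, R)  ⊢  0011[q0]0 (head at position 4)
Step 5: δ(q0, 0) = (q0, 0, R)  ⊢  00110[q0]□ (head at position 5)
Step 6: δ(q0, □) = (q1, □, L)  ⊢  0011[q1]0□ (head at position 4)
Step 7: δ(q1, 0) = (q2, 1, L)  ⊢  001[q2]11□ (head at position 3)
Step 8: δ(q2, 1) = (q2, 1, L)  ⊢  00[q2]111□ (head at position 2)
Step 9: δ(q2, 1) = (q2, 1, L)  ⊢  0[q2]0111□ (head at position 1)
Step 10: δ(q2, 0) = (q2, 0, L)  ⊢  [q2]00111□ (head at position 0)
Step 11: δ(q2, 0) = (q2, 0, L)  ⊢  [q2]□00111□ (head at position -1)
Step 12: δ(q2, □) = (qA, □, R)  ⊢  □[qA]00111□ (head at position 0)
The machine is in qA, so it halts and accepts.
Number of transitions executed: 12.

Final answer: 12 steps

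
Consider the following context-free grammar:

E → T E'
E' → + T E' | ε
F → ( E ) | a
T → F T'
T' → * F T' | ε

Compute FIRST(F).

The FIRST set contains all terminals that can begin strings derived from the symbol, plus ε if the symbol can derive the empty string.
FIRST(F): F → ( E ) contributes '(' and F → a contributes 'a', so FIRST(F) = {(, a}. F is not nullable.

Final answer: {(, a}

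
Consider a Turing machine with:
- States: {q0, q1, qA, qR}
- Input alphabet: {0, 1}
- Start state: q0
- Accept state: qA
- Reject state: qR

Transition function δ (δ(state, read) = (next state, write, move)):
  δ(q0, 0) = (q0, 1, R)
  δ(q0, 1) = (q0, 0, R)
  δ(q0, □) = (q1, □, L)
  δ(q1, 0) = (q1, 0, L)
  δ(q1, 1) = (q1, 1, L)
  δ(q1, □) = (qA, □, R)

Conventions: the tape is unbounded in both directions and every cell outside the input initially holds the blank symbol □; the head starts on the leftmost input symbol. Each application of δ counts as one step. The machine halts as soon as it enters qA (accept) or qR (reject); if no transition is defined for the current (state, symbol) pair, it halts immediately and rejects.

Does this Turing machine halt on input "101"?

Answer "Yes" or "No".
Step 0: [q0]101 (head at position 0)
Step 1: δ(q0, 1) = (q0, 0, R)  ⊢  0[q0]01 (head at position 1)
Step 2: δ(q0, 0) = (q0, 1, R)  ⊢  01[q0]1 (head at position 2)
Step 3: δ(q0, 1) = (q0, 0, R)  ⊢  010[q0]□ (head at position 3)
Step 4: δ(q0, □) = (q1, □, L)  ⊢  01[q1]0□ (head at position 2)
Step 5: δ(q1, 0) = (q1, 0, L)  ⊢  0[q1]10□ (head at position 1)
Step 6: δ(q1, 1) = (q1, 1, L)  ⊢  [q1]010□ (head at position 0)
Step 7: δ(q1, 0) = (q1, 0, L)  ⊢  [q1]□010□ (head at position -1)
Step 8: δ(q1, □) = (qA, □, R)  ⊢  □[qA]010□ (head at position 0)
The machine is in qA, so it halts and accepts.
It halts after 8 steps.

Final answer: Yes - halts after 8 steps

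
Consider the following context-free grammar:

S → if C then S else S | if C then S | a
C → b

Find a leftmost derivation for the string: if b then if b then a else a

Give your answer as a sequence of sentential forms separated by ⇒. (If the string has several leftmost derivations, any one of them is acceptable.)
Start with S.
Step 1: the leftmost non-terminal is S; apply S → if C then S else S:  if C then S else S
Step 2: the leftmost non-terminal is C; apply C → b:  if b then S else S
Step 3: the leftmost non-terminal is S; apply S → if C then S:  if b then if C then S else S
Step 4: the leftmost non-terminal is C; apply C → b:  if b then if b then S else S
Step 5: the leftmost non-terminal is S; apply S → a:  if b then if b then a else S
Step 6: the leftmost non-terminal is S; apply S → a:  if b then if b then a else a

Final answer: S ⇒ if C then S else S ⇒ if b then S else S ⇒ if b then if C then S else S ⇒ if b then if b then S else S ⇒ if b then if b then a else S ⇒ if b then if b then a else a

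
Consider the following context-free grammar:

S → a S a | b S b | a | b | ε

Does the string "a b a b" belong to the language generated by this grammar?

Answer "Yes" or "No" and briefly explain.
Every production places the same symbol at both ends (or yields a single symbol / ε), so every derived string is a palindrome. a b a b reversed is b a b a ≠ a b a b, so it is not a palindrome and cannot be derived (already the first step fails: the string starts with a but ends with b, so neither S → a S a nor S → b S b fits).

Final answer: No - no valid derivation exists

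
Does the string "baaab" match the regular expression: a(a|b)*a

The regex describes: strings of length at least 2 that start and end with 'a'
No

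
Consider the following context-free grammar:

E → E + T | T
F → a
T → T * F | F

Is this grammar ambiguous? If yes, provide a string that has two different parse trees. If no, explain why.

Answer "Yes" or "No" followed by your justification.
This is the standard stratified expression grammar: '+' is introduced only by the left-recursive rule E → E + T and '*' only by the left-recursive rule T → T * F, with F → a. For any string, the last '+' must be the one produced at the root E (everything after it is a T containing no '+'), and likewise within each T the last '*' is produced at its root. This fixes the parse tree uniquely (left-associative, '*' binding tighter than '+'), so every string has exactly one parse tree.

Final answer: No - the grammar is unambiguous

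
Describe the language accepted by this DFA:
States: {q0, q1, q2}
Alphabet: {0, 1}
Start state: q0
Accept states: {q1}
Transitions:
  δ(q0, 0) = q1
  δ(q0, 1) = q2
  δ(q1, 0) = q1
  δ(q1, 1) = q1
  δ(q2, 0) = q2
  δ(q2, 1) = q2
Analyzing the DFA structure:
Start state: q0
Accept states: {q1}
Interpreting what each state remembers (checking against the transitions):
  q0: nothing has been read yet
  q1: the first symbol was 0
  q2: the first symbol was 1 (trap state)
  δ(q0, 0): in q0 (nothing has been read yet), after reading 0 we have: the first symbol was 0 → q1
  δ(q0, 1): in q0 (nothing has been read yet), after reading 1 we have: the first symbol was 1 (trap state) → q2
  δ(q1, 0): in q1 (the first symbol was 0), after reading 0 we have: the first symbol was 0 → q1
  δ(q1, 1): in q1 (the first symbol was 0), after reading 1 we have: the first symbol was 0 → q1
  δ(q2, 0): in q2 (the first symbol was 1 (trap state)), after reading 0 we have: the first symbol was 1 (trap state) → q2
  δ(q2, 1): in q2 (the first symbol was 1 (trap state)), after reading 1 we have: the first symbol was 1 (trap state) → q2
A string is accepted iff it ends in {q1}, i.e. the first symbol was 0.
Language: All binary strings starting with 0

Final answer: All binary strings starting with 0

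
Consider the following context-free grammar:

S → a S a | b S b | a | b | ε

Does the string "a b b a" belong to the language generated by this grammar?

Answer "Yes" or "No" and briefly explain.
A derivation exists: S ⇒ a S a ⇒ a b S b a ⇒ a b b a (using S → a S a, S → b S b, then S → ε).

Final answer: Yes - a valid derivation exists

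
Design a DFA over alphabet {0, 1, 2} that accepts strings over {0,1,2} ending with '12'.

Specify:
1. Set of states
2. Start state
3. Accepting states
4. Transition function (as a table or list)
One valid DFA (any DFA recognizing the same language is acceptable):
States: {q0, q1, q2}
Start: q0
Accepting: {q2}
Transitions (accepting states marked with *):
State | 0 | 1 | 2 | Accepting
-----------------------------
q0    | q0 | q1 | q0 |  
q1    | q0 | q1 | q2 |  
q2    | q0 | q1 | q0 | *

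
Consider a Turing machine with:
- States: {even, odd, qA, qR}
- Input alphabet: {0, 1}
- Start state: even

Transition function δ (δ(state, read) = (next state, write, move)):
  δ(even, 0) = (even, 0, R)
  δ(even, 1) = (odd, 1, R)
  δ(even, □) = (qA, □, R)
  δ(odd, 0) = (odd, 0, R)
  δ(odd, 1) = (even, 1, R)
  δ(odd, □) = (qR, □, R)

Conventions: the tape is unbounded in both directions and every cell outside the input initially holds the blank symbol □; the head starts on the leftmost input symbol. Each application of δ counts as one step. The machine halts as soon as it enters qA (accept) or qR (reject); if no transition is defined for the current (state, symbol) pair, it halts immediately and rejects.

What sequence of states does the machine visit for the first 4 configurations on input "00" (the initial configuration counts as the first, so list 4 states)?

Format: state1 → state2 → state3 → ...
Step 0: [even]00 (head at position 0)
Step 1: δ(even, 0) = (even, 0, R)  ⊢  0[even]0 (head at position 1)
Step 2: δ(even, 0) = (even, 0, R)  ⊢  00[even]□ (head at position 2)
Step 3: δ(even, □) = (qA, □, R)  ⊢  00□[qA]□ (head at position 3)
Reading off the states of these 4 configurations: even → even → even → qA

Final answer: even → even → even → qA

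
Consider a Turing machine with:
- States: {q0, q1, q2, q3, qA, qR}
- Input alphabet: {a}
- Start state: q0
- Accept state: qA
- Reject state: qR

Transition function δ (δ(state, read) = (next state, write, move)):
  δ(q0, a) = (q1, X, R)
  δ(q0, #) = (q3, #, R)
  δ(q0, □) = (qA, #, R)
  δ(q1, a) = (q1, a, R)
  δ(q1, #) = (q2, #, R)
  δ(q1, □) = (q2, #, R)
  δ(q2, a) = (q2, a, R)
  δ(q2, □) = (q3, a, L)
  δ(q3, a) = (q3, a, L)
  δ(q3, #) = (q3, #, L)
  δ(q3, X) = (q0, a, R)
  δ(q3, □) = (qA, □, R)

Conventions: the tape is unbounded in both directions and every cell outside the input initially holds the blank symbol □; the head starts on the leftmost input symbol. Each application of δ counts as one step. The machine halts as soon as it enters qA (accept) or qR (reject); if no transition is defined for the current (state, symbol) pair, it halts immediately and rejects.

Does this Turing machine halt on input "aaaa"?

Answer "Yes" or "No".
Trace (configuration after each step, as tape_left[state]tape_right with head position):
Step 0: [q0]aaaa (head at position 0)
Step 1: X[q1]aaa (head 1)
Step 2: Xa[q1]aa (head 2)
Step 3: Xaa[q1]a (head 3)
Step 4: Xaaa[q1]□ (head 4)
Step 5: Xaaa#[q2]□ (head 5)
Step 6: Xaaa[q3]#a (head 4)
Step 7: Xaa[q3]a#a (head 3)
Step 8: Xa[q3]aa#a (head 2)
Step 9: X[q3]aaa#a (head 1)
Step 10: [q3]Xaaa#a (head 0)
Step 11: a[q0]aaa#a (head 1)
Step 12: aX[q1]aa#a (head 2)
Step 13: aXa[q1]a#a (head 3)
Step 14: aXaa[q1]#a (head 4)
Step 15: aXaa#[q2]a (head 5)
Step 16: aXaa#a[q2]□ (head 6)
Step 17: aXaa#[q3]aa (head 5)
Step 18: aXaa[q3]#aa (head 4)
Step 19: aXa[q3]a#aa (head 3)
Step 20: aX[q3]aa#aa (head 2)
Step 21: a[q3]Xaa#aa (head 1)
Step 22: aa[q0]aa#aa (head 2)
Step 23: aaX[q1]a#aa (head 3)
Step 24: aaXa[q1]#aa (head 4)
Step 25: aaXa#[q2]aa (head 5)
Step 26: aaXa#a[q2]a (head 6)
Step 27: aaXa#aa[q2]□ (head 7)
Step 28: aaXa#a[q3]aa (head 6)
Step 29: aaXa#[q3]aaa (head 5)
Step 30: aaXa[q3]#aaa (head 4)
Step 31: aaX[q3]a#aaa (head 3)
Step 32: aa[q3]Xa#aaa (head 2)
Step 33: aaa[q0]a#aaa (head 3)
Step 34: aaaX[q1]#aaa (head 4)
Step 35: aaaX#[q2]aaa (head 5)
Step 36: aaaX#a[q2]aa (head 6)
Step 37: aaaX#aa[q2]a (head 7)
Step 38: aaaX#aaa[q2]□ (head 8)
Step 39: aaaX#aa[q3]aa (head 7)
Step 40: aaaX#a[q3]aaa (head 6)
Step 41: aaaX#[q3]aaaa (head 5)
Step 42: aaaX[q3]#aaaa (head 4)
Step 43: aaa[q3]X#aaaa (head 3)
Step 44: aaaa[q0]#aaaa (head 4)
Step 45: aaaa#[q3]aaaa (head 5)
Step 46: aaaa[q3]#aaaa (head 4)
Step 47: aaa[q3]a#aaaa (head 3)
Step 48: aa[q3]aa#aaaa (head 2)
Step 49: a[q3]aaa#aaaa (head 1)
Step 50: [q3]aaaa#aaaa (head 0)
Step 51: [q3]□aaaa#aaaa (head -1)
Step 52: □[qA]aaaa#aaaa (head 0)
The machine is in qA, so it halts and accepts.
It halts after 52 steps.

Final answer: Yes - halts after 52 steps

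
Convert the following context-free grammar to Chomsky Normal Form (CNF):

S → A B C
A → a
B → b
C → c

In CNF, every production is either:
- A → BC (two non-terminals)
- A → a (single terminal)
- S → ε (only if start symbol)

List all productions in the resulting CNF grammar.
The grammar has no ε-productions or unit productions to eliminate.
A → a is already in CNF (single terminal) – keep it.
B → b is already in CNF (single terminal) – keep it.
C → c is already in CNF (single terminal) – keep it.
S → A B C has 3 symbols on the right: break it into binary productions S → A X0, X0 → B C.
Resulting CNF grammar (5 productions): A → a; B → b; C → c; S → A X0; X0 → B C

Final answer: A → a; B → b; C → c; S → A X0; X0 → B C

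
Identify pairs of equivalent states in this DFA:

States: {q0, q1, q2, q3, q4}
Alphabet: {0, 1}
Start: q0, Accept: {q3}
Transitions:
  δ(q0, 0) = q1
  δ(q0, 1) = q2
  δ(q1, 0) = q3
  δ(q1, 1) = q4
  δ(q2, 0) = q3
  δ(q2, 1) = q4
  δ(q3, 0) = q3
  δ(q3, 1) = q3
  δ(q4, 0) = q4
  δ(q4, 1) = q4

Using the table-filling algorithm:
Round 0 – mark pairs where exactly one state is accepting: (q0,q3), (q1,q3), (q2,q3), (q3,q4)
Round 1 – newly marked: (q0,q1) [on 0: q1 vs q3, already marked]; (q0,q2) [on 0: q1 vs q3, already marked]; (q1,q4) [on 0: q3 vs q4, already marked]; (q2,q4) [on 0: q3 vs q4, already marked]
Round 2 – newly marked: (q0,q4) [on 0: q1 vs q4, already marked]
No further pairs can be marked.
(q1, q2) unmarked: δ(q1,0)=q3, δ(q2,0)=q3; δ(q1,1)=q4, δ(q2,1)=q4 → equivalent
Equivalent pairs: (q1, q2)

Final answer: Equivalent pairs: (q1, q2)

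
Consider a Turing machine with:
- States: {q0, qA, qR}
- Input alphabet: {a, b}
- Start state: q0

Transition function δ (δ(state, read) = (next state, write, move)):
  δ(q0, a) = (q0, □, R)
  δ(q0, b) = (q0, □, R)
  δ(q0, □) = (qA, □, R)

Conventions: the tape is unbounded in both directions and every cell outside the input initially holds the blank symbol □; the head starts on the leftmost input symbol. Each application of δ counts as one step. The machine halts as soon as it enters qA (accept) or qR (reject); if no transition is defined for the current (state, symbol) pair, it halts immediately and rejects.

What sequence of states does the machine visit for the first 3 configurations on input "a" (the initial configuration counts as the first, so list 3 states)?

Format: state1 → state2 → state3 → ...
Step 0: [q0]a (head at position 0)
Step 1: δ(q0, a) = (q0, □, R)  ⊢  □[q0]□ (head at position 1)
Step 2: δ(q0, □) = (qA, □, R)  ⊢  □□[qA]□ (head at position 2)
Reading off the states of these 3 configurations: q0 → q0 → qA

Final answer: q0 → q0 → qA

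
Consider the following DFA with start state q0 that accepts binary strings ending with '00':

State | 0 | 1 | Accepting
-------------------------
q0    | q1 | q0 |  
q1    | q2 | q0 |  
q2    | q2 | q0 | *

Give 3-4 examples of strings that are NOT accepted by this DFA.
Any strings that end in a non-accepting state work; for example:
ε: q0; q0 is not accepting → rejected
"010": q0 → q1 → q0 → q1; q1 is not accepting → rejected
"0101": q0 → q1 → q0 → q1 → q0; q0 is not accepting → rejected
"1010": q0 → q0 → q1 → q0 → q1; q1 is not accepting → rejected

Final answer: ε, "010", "0101", "1010"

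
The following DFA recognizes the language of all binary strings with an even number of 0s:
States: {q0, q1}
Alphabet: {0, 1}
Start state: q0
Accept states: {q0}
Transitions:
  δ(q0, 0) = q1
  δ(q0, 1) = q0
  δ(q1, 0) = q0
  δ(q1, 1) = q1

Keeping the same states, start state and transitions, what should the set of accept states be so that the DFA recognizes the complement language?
The DFA is complete (every state has a transition on every symbol), so the complement
is recognized by the same DFA with accepting and non-accepting states swapped.
Original accept states: {q0}
Complement accept states = All states - Original accept states
= {q0, q1} - {q0}
= {q1}
Complement language: strings with an ODD number of 0s

Final answer: {q1}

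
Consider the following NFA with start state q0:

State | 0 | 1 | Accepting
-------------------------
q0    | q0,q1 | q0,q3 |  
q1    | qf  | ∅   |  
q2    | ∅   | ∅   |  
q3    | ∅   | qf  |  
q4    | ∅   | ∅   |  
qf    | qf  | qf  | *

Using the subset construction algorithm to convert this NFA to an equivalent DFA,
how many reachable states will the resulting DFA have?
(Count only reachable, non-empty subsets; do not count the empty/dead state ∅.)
Start subset: {q0}
{q0}: on 0 → {q0, q1}, on 1 → {q0, q3}
{q0, q1}: on 0 → {q0, q1, qf}, on 1 → {q0, q3}
{q0, q3}: on 0 → {q0, q1}, on 1 → {q0, q3, qf}
{q0, q1, qf}: on 0 → {q0, q1, qf}, on 1 → {q0, q3, qf}
{q0, q3, qf}: on 0 → {q0, q1, qf}, on 1 → {q0, q3, qf}
Reachable non-empty subsets: {q0}, {q0, q1}, {q0, q3}, {q0, q1, qf}, {q0, q3, qf} — 5 in total.

Final answer: 5 states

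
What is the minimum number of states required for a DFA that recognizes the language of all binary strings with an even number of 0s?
Language: binary strings with an even number of 0s
Lower bound (Myhill–Nerode): the prefixes ε, 0 are pairwise distinguishable:
  ε vs 0: suffix ε distinguishes them (ε has zero 0s (accepted), 0 has one 0 (rejected))
So any DFA needs at least 2 states.
Upper bound: a DFA with 2 states exists (one state per class above).
Minimum states: 2

Final answer: 2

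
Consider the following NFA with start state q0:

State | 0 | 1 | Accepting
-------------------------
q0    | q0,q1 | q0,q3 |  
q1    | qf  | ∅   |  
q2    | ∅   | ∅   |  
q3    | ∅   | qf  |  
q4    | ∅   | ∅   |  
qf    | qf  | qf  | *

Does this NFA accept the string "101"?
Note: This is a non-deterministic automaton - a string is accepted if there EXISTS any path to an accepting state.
Track the set of states the NFA could be in: start {q0}
Read '1': {q0} → {q0, q3}
Read '0': {q0, q3} → {q0, q1}
Read '1': {q0, q1} → {q0, q3}
Final set {q0, q3} contains no accepting state → rejected.

Final answer: No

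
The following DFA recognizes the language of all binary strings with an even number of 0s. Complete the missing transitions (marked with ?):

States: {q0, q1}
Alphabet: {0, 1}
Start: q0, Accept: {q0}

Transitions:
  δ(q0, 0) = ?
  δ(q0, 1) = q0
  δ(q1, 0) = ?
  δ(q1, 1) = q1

What each state remembers (consistent with the given transitions and accept states):
  q0: an even number of 0s has been read so far
  q1: an odd number of 0s has been read so far
Filling in the missing entries:
  δ(q0, 0): in q0 (an even number of 0s has been read so far), after reading 0 we have: an odd number of 0s has been read so far → q1
  δ(q1, 0): in q1 (an odd number of 0s has been read so far), after reading 0 we have: an even number of 0s has been read so far → q0

Final answer: δ(q0, 0) = q1; δ(q1, 0) = q0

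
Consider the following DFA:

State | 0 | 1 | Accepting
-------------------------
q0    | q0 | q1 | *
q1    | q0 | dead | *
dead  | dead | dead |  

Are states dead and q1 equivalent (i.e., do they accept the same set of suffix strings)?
Try the suffix ε (the empty string).
From dead: dead — not accepting.
From q1: q1 — accepting.
The two states disagree on this suffix, so they are not equivalent.

Final answer: No. Distinguishing string: ε (the empty string) - accepted from q1 but not from dead.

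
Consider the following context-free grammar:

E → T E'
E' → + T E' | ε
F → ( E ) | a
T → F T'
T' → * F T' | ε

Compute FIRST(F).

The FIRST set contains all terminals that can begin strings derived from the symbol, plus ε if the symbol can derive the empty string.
FIRST(F): F → ( E ) contributes '(' and F → a contributes 'a', so FIRST(F) = {(, a}. F is not nullable.

Final answer: {(, a}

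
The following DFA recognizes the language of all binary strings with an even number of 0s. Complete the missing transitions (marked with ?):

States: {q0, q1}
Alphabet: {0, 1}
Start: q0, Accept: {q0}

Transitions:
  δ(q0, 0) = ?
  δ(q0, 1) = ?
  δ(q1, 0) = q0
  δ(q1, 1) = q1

What each state remembers (consistent with the given transitions and accept states):
  q0: an even number of 0s has been read so far
  q1: an odd number of 0s has been read so far
Filling in the missing entries:
  δ(q0, 0): in q0 (an even number of 0s has been read so far), after reading 0 we have: an odd number of 0s has been read so far → q1
  δ(q0, 1): in q0 (an even number of 0s has been read so far), after reading 1 we have: an even number of 0s has been read so far → q0

Final answer: δ(q0, 0) = q1; δ(q0, 1) = q0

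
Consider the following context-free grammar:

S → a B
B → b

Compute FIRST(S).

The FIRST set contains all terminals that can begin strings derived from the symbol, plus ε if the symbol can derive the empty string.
S has the single production S → a B, whose right-hand side begins with the terminal a. So FIRST(S) = {a}.

Final answer: {a}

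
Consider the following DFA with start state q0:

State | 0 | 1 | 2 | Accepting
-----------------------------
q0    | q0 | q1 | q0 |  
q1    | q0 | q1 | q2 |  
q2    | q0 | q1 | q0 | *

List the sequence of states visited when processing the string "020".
q0 → q0 → q0 → q0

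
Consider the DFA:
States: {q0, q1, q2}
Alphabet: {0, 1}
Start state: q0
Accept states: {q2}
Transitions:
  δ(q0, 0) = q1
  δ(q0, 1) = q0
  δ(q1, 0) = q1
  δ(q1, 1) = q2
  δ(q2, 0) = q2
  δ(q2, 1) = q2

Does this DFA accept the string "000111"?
Processing string "000111":
  q0 --0--> q1
  q1 --0--> q1
  q1 --0--> q1
  q1 --1--> q2
  q2 --1--> q2
  q2 --1--> q2
Final state: q2
Accept states: {q2}
q2 is an accept state, so the string is accepted.

Final answer: Yes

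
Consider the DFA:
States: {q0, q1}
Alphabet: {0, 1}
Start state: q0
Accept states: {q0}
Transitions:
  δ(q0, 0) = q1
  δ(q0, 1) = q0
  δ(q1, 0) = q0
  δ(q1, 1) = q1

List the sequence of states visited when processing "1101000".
Starting at q0
Read '1': q0 -> q0
Read '1': q0 -> q0
Read '0': q0 -> q1
Read '1': q1 -> q1
Read '0': q1 -> q0
Read '0': q0 -> q1
Read '0': q1 -> q0

Final answer: q0 -> q0 -> q0 -> q1 -> q1 -> q0 -> q1 -> q0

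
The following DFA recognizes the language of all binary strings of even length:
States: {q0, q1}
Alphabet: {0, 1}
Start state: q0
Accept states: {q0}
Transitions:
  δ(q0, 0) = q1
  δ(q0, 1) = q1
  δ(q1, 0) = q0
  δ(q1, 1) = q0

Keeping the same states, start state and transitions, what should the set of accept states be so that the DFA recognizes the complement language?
The DFA is complete (every state has a transition on every symbol), so the complement
is recognized by the same DFA with accepting and non-accepting states swapped.
Original accept states: {q0}
Complement accept states = All states - Original accept states
= {q0, q1} - {q0}
= {q1}
Complement language: strings of ODD length

Final answer: {q1}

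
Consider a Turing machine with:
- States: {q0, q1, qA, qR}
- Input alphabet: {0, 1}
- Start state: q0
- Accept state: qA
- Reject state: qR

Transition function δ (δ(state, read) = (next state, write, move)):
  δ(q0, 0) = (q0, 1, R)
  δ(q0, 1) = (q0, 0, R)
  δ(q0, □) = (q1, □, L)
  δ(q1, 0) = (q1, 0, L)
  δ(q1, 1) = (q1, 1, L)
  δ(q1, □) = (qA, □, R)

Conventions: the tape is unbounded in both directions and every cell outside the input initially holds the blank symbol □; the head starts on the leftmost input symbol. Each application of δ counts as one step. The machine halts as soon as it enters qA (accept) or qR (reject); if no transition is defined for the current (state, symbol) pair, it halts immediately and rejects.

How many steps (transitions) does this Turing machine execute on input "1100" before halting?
Step 0: [q0]1100 (head at position 0)
Step 1: δ(q0, 1) = (q0, 0, R)  ⊢  0[q0]100 (head at position 1)
Step 2: δ(q0, 1) = (q0, 0, R)  ⊢  00[q0]00 (head at position 2)
Step 3: δ(q0, 0) = (q0, 1, R)  ⊢  001[q0]0 (head at position 3)
Step 4: δ(q0, 0) = (q0, 1, R)  ⊢  0011[q0]□ (head at position 4)
Step 5: δ(q0, □) = (q1, □, L)  ⊢  001[q1]1□ (head at position 3)
Step 6: δ(q1, 1) = (q1, 1, L)  ⊢  00[q1]11□ (head at position 2)
Step 7: δ(q1, 1) = (q1, 1, L)  ⊢  0[q1]011□ (head at position 1)
Step 8: δ(q1, 0) = (q1, 0, L)  ⊢  [q1]0011□ (head at position 0)
Step 9: δ(q1, 0) = (q1, 0, L)  ⊢  [q1]□0011□ (head at position -1)
Step 10: δ(q1, □) = (qA, □, R)  ⊢  □[qA]0011□ (head at position 0)
The machine is in qA, so it halts and accepts.
Number of transitions executed: 10.

Final answer: 10 steps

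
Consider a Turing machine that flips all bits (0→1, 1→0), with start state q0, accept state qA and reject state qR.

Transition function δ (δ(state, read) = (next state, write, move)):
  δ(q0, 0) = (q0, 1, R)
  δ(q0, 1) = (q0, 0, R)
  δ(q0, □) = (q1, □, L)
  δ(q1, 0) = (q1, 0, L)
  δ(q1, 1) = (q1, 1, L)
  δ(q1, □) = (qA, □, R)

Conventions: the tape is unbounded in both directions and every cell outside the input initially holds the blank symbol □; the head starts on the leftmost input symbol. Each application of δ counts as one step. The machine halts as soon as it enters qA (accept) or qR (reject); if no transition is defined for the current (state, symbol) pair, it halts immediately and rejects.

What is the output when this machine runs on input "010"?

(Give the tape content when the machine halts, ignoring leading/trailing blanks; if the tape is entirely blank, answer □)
Step 0: [q0]010 (head at position 0)
Step 1: δ(q0, 0) = (q0, 1, R)  ⊢  1[q0]10 (head at position 1)
Step 2: δ(q0, 1) = (q0, 0, R)  ⊢  10[q0]0 (head at position 2)
Step 3: δ(q0, 0) = (q0, 1, R)  ⊢  101[q0]□ (head at position 3)
Step 4: δ(q0, □) = (q1, □, L)  ⊢  10[q1]1□ (head at position 2)
Step 5: δ(q1, 1) = (q1, 1, L)  ⊢  1[q1]01□ (head at position 1)
Step 6: δ(q1, 0) = (q1, 0, L)  ⊢  [q1]101□ (head at position 0)
Step 7: δ(q1, 1) = (q1, 1, L)  ⊢  [q1]□101□ (head at position -1)
Step 8: δ(q1, □) = (qA, □, R)  ⊢  □[qA]101□ (head at position 0)
The machine is in qA, so it halts and accepts.
Tape content when halted (ignoring surrounding blanks): 101

Final answer: Output: 101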